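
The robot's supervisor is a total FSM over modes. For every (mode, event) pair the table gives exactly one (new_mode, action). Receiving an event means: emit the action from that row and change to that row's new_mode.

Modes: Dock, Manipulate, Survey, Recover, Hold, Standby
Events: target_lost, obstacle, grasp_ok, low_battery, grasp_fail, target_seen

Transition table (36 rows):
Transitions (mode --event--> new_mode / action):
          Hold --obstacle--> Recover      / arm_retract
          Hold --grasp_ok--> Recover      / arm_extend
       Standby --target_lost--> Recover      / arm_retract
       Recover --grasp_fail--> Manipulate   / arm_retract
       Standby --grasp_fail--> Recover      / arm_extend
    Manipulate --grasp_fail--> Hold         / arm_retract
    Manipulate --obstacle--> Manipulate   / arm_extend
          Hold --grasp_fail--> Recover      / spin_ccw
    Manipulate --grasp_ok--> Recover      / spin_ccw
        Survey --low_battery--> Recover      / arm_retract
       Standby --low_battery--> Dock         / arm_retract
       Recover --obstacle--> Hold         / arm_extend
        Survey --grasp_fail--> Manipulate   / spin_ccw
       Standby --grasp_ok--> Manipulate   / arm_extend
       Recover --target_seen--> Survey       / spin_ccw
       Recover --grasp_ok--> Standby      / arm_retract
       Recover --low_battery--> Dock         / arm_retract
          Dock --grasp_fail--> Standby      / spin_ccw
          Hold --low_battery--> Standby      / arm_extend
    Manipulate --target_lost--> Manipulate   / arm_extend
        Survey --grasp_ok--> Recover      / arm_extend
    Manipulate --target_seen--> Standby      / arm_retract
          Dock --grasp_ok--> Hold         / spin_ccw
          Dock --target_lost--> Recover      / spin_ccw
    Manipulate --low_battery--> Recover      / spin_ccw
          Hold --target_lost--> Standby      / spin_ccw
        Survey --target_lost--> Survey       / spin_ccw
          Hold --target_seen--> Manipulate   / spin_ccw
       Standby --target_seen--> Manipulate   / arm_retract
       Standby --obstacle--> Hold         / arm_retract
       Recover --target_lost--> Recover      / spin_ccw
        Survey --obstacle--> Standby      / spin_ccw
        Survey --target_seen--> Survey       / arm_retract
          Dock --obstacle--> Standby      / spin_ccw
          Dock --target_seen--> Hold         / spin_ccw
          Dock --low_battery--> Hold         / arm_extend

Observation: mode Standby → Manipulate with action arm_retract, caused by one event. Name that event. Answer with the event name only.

target_seen

try target_lost: (Standby, target_lost) → (Recover, arm_retract)
try obstacle: (Standby, obstacle) → (Hold, arm_retract)
try grasp_ok: (Standby, grasp_ok) → (Manipulate, arm_extend)
try low_battery: (Standby, low_battery) → (Dock, arm_retract)
try grasp_fail: (Standby, grasp_fail) → (Recover, arm_extend)
try target_seen: (Standby, target_seen) → (Manipulate, arm_retract)  ← matches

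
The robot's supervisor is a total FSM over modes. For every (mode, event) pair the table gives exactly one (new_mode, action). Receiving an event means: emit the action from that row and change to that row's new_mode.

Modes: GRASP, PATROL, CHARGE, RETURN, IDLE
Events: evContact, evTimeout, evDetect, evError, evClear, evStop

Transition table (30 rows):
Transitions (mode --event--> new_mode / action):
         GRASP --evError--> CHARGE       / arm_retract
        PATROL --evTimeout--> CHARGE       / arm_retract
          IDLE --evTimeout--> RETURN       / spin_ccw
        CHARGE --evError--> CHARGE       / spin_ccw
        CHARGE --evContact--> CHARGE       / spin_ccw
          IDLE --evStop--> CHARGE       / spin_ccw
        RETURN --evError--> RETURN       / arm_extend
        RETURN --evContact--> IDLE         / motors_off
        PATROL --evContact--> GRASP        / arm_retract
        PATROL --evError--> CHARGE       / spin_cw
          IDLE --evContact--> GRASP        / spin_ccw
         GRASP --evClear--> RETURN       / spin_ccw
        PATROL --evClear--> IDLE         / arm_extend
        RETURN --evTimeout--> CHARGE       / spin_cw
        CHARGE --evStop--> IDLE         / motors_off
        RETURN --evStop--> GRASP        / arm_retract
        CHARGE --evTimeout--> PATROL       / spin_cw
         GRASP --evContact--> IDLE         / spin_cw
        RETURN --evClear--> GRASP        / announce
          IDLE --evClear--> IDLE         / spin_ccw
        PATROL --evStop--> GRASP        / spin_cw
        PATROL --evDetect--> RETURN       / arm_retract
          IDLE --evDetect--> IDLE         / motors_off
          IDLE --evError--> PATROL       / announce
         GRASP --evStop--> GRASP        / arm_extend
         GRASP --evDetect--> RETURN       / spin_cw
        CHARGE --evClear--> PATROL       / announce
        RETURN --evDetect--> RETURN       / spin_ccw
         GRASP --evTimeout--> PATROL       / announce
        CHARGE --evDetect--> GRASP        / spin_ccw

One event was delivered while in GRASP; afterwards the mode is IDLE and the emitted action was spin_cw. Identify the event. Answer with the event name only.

try evContact: (GRASP, evContact) → (IDLE, spin_cw)  ← matches
try evTimeout: (GRASP, evTimeout) → (PATROL, announce)
try evDetect: (GRASP, evDetect) → (RETURN, spin_cw)
try evError: (GRASP, evError) → (CHARGE, arm_retract)
try evClear: (GRASP, evClear) → (RETURN, spin_ccw)
try evStop: (GRASP, evStop) → (GRASP, arm_extend)

evContact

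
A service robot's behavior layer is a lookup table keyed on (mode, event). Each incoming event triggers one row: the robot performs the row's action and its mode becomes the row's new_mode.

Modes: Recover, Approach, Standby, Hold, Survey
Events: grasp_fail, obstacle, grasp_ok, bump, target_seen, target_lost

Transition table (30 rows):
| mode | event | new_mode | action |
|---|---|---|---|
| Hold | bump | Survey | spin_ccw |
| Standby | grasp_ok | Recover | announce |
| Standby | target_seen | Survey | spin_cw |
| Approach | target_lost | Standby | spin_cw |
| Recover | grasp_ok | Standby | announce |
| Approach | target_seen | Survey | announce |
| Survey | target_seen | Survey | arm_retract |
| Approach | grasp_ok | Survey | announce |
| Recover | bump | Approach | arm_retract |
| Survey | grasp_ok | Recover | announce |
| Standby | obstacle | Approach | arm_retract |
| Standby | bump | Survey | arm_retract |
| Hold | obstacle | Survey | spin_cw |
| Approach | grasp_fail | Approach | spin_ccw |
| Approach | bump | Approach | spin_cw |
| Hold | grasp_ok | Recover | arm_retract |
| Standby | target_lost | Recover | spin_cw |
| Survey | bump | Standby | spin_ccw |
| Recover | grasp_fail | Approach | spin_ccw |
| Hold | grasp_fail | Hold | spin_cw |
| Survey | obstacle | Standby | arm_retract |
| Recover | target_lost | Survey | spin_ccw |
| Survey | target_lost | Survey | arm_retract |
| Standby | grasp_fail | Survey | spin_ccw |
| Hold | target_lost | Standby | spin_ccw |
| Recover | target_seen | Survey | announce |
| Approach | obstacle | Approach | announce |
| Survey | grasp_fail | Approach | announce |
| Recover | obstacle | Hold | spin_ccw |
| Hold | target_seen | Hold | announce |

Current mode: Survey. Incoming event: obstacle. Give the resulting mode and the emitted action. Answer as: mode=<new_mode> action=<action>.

current mode = Survey; filter table to that mode:
  (Survey, target_seen) → (Survey, arm_retract)
  (Survey, grasp_ok) → (Recover, announce)
  (Survey, bump) → (Standby, spin_ccw)
  (Survey, obstacle) → (Standby, arm_retract)  ← event matches
  (Survey, target_lost) → (Survey, arm_retract)
  (Survey, grasp_fail) → (Approach, announce)
event = obstacle selects (Standby, arm_retract)

mode=Standby action=arm_retract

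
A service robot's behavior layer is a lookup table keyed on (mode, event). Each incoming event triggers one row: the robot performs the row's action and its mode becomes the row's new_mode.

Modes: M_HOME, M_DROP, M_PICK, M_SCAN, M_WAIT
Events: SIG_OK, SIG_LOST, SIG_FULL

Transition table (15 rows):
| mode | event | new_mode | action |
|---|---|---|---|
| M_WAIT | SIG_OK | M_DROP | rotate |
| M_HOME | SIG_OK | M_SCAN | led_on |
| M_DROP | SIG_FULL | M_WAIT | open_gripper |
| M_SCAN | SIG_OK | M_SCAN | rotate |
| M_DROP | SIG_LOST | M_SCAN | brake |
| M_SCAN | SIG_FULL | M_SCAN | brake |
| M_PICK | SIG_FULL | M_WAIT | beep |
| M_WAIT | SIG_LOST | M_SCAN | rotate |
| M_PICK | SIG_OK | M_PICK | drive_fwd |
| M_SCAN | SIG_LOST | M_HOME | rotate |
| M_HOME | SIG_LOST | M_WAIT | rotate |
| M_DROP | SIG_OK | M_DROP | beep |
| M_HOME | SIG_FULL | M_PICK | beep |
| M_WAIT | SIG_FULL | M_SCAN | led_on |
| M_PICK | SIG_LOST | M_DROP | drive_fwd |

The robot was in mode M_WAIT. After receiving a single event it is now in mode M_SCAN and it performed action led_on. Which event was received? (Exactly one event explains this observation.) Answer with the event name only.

try SIG_OK: (M_WAIT, SIG_OK) → (M_DROP, rotate)
try SIG_LOST: (M_WAIT, SIG_LOST) → (M_SCAN, rotate)
try SIG_FULL: (M_WAIT, SIG_FULL) → (M_SCAN, led_on)  ← matches

SIG_FULL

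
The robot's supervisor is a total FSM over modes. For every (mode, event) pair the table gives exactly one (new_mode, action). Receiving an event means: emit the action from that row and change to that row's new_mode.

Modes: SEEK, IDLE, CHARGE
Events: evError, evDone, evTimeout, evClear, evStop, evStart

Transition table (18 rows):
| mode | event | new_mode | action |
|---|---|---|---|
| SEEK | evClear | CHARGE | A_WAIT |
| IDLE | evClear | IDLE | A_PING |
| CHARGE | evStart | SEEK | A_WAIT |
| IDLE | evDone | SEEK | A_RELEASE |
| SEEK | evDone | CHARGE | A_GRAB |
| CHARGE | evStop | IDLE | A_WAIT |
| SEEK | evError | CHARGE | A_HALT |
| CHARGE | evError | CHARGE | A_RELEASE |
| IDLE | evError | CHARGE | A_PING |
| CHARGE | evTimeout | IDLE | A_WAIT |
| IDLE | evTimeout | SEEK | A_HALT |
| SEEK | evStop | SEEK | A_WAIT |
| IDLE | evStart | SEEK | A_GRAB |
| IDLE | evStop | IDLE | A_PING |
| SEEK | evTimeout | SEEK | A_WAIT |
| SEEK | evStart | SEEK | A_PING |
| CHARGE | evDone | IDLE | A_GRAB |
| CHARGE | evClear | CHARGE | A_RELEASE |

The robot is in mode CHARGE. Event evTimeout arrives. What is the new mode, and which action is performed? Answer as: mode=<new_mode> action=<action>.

mode=IDLE action=A_WAIT

current mode = CHARGE; filter table to that mode:
  (CHARGE, evStart) → (SEEK, A_WAIT)
  (CHARGE, evStop) → (IDLE, A_WAIT)
  (CHARGE, evError) → (CHARGE, A_RELEASE)
  (CHARGE, evTimeout) → (IDLE, A_WAIT)  ← event matches
  (CHARGE, evDone) → (IDLE, A_GRAB)
  (CHARGE, evClear) → (CHARGE, A_RELEASE)
event = evTimeout selects (IDLE, A_WAIT)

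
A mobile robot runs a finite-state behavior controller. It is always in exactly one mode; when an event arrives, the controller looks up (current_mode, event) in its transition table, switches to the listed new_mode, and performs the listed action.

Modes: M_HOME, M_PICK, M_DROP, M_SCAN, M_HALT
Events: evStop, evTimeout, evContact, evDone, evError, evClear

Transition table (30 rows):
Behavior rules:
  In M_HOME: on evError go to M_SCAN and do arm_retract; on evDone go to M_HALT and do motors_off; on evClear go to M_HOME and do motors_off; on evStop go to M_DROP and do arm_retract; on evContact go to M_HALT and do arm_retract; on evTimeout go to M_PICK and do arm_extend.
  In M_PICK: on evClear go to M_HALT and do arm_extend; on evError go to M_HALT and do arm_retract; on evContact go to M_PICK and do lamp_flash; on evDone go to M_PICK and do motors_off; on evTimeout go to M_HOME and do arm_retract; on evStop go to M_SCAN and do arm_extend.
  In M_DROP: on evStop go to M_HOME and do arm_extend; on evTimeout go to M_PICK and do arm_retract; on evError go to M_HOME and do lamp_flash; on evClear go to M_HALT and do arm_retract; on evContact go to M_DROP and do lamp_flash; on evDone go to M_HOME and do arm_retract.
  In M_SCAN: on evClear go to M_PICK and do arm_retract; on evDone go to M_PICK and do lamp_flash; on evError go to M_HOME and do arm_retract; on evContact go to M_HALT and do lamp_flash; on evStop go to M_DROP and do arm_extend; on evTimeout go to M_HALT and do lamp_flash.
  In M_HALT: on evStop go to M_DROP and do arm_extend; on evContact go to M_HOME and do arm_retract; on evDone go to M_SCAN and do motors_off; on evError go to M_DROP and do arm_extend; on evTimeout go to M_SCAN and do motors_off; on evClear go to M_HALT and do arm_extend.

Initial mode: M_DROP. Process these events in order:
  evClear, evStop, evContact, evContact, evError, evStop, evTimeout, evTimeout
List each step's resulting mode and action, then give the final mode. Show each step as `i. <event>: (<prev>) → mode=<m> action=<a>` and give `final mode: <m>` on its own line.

1. evClear: (M_DROP) → mode=M_HALT action=arm_retract
2. evStop: (M_HALT) → mode=M_DROP action=arm_extend
3. evContact: (M_DROP) → mode=M_DROP action=lamp_flash
4. evContact: (M_DROP) → mode=M_DROP action=lamp_flash
5. evError: (M_DROP) → mode=M_HOME action=lamp_flash
6. evStop: (M_HOME) → mode=M_DROP action=arm_retract
7. evTimeout: (M_DROP) → mode=M_PICK action=arm_retract
8. evTimeout: (M_PICK) → mode=M_HOME action=arm_retract

final mode: M_HOME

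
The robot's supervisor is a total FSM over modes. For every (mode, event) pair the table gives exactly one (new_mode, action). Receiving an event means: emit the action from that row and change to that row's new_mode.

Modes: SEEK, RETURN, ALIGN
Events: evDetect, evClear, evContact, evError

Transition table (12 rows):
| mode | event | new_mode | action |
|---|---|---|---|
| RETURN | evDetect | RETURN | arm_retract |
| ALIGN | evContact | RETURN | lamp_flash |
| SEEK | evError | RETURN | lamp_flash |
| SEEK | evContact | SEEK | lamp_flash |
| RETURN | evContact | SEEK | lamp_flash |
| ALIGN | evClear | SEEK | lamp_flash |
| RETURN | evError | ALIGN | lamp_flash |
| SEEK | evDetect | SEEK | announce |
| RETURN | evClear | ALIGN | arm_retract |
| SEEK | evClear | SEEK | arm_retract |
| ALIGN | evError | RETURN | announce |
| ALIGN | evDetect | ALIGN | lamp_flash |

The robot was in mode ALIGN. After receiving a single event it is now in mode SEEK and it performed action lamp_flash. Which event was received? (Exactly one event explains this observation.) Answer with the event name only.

try evDetect: (ALIGN, evDetect) → (ALIGN, lamp_flash)
try evClear: (ALIGN, evClear) → (SEEK, lamp_flash)  ← matches
try evContact: (ALIGN, evContact) → (RETURN, lamp_flash)
try evError: (ALIGN, evError) → (RETURN, announce)

evClear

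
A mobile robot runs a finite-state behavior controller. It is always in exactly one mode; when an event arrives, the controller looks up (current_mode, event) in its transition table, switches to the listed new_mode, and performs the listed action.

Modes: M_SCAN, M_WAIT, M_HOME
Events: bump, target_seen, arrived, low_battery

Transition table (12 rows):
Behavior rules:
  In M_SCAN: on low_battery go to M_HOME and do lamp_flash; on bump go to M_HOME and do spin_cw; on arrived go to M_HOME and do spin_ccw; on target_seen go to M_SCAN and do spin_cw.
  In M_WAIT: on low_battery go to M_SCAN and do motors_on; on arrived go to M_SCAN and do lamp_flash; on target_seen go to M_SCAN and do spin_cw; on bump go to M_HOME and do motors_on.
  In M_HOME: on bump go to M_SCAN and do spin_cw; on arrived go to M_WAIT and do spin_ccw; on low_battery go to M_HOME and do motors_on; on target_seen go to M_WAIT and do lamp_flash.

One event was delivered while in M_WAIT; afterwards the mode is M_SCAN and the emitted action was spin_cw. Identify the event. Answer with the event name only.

target_seen

try bump: (M_WAIT, bump) → (M_HOME, motors_on)
try target_seen: (M_WAIT, target_seen) → (M_SCAN, spin_cw)  ← matches
try arrived: (M_WAIT, arrived) → (M_SCAN, lamp_flash)
try low_battery: (M_WAIT, low_battery) → (M_SCAN, motors_on)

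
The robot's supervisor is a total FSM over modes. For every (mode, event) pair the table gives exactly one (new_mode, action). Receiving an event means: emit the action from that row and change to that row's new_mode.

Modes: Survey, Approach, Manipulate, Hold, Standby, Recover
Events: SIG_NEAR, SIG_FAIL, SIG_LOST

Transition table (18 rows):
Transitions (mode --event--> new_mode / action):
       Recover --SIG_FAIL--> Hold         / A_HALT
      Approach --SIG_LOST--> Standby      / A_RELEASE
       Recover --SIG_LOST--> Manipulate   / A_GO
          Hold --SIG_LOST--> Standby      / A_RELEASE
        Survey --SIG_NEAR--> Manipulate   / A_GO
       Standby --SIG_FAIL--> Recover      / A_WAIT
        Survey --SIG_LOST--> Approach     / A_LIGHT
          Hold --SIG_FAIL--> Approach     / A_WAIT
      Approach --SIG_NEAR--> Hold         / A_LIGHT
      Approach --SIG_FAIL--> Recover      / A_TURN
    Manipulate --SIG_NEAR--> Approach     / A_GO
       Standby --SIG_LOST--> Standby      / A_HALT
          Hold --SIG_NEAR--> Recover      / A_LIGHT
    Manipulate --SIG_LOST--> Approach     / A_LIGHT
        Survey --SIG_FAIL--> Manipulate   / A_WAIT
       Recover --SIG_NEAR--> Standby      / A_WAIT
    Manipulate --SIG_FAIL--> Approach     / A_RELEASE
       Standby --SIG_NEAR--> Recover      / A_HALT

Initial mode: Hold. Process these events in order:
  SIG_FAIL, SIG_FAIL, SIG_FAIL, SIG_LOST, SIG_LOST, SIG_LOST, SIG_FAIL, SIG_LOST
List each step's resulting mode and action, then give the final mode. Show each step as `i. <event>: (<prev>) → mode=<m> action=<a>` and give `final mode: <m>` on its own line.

1. SIG_FAIL: (Hold) → mode=Approach action=A_WAIT
2. SIG_FAIL: (Approach) → mode=Recover action=A_TURN
3. SIG_FAIL: (Recover) → mode=Hold action=A_HALT
4. SIG_LOST: (Hold) → mode=Standby action=A_RELEASE
5. SIG_LOST: (Standby) → mode=Standby action=A_HALT
6. SIG_LOST: (Standby) → mode=Standby action=A_HALT
7. SIG_FAIL: (Standby) → mode=Recover action=A_WAIT
8. SIG_LOST: (Recover) → mode=Manipulate action=A_GO

final mode: Manipulate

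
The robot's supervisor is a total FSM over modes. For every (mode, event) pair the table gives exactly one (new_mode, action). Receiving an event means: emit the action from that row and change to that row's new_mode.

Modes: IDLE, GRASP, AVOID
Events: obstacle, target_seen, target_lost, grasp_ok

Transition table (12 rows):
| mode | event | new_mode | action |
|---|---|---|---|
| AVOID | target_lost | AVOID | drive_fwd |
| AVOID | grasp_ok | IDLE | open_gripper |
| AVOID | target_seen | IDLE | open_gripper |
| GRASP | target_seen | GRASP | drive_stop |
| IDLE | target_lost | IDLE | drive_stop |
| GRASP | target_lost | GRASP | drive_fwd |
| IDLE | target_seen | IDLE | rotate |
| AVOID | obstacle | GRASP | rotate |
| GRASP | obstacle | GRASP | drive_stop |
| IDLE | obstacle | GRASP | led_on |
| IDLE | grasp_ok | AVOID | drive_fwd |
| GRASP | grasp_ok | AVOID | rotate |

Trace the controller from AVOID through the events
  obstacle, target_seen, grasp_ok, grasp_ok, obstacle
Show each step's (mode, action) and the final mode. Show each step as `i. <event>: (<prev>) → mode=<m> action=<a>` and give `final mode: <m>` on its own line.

final mode: GRASP

1. obstacle: (AVOID) → mode=GRASP action=rotate
2. target_seen: (GRASP) → mode=GRASP action=drive_stop
3. grasp_ok: (GRASP) → mode=AVOID action=rotate
4. grasp_ok: (AVOID) → mode=IDLE action=open_gripper
5. obstacle: (IDLE) → mode=GRASP action=led_on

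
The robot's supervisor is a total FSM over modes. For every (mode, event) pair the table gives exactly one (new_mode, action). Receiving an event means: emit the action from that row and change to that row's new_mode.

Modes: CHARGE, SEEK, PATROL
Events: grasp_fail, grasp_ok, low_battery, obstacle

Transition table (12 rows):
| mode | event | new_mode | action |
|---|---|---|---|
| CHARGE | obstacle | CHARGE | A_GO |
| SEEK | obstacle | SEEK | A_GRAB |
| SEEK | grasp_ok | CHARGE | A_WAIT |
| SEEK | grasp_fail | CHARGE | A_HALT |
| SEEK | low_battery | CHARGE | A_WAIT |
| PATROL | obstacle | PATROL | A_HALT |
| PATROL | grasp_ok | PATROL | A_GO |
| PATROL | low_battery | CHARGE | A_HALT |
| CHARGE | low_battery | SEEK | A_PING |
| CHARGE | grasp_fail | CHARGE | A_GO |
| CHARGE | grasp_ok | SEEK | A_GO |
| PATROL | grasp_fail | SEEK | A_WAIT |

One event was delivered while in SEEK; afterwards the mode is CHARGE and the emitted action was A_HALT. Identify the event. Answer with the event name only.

grasp_fail

try grasp_fail: (SEEK, grasp_fail) → (CHARGE, A_HALT)  ← matches
try grasp_ok: (SEEK, grasp_ok) → (CHARGE, A_WAIT)
try low_battery: (SEEK, low_battery) → (CHARGE, A_WAIT)
try obstacle: (SEEK, obstacle) → (SEEK, A_GRAB)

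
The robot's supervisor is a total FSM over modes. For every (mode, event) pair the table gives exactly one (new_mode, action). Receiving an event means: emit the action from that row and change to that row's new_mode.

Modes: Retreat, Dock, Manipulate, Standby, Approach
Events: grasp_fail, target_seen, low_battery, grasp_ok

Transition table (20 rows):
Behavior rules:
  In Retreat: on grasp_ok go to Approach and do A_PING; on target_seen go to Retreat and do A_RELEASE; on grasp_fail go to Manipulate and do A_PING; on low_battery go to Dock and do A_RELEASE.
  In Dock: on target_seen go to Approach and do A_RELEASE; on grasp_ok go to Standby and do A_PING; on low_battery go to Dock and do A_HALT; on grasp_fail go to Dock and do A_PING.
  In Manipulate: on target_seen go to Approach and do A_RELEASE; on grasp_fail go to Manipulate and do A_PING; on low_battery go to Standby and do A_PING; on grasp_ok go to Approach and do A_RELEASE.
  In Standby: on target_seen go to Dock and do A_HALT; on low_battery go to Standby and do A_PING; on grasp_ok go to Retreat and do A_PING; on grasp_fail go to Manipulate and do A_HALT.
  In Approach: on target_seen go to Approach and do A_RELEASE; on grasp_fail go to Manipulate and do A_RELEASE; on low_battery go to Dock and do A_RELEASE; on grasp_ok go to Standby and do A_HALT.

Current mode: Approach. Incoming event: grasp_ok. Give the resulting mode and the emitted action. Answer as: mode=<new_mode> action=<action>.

current mode = Approach; filter table to that mode:
  (Approach, target_seen) → (Approach, A_RELEASE)
  (Approach, grasp_fail) → (Manipulate, A_RELEASE)
  (Approach, low_battery) → (Dock, A_RELEASE)
  (Approach, grasp_ok) → (Standby, A_HALT)  ← event matches
event = grasp_ok selects (Standby, A_HALT)

mode=Standby action=A_HALT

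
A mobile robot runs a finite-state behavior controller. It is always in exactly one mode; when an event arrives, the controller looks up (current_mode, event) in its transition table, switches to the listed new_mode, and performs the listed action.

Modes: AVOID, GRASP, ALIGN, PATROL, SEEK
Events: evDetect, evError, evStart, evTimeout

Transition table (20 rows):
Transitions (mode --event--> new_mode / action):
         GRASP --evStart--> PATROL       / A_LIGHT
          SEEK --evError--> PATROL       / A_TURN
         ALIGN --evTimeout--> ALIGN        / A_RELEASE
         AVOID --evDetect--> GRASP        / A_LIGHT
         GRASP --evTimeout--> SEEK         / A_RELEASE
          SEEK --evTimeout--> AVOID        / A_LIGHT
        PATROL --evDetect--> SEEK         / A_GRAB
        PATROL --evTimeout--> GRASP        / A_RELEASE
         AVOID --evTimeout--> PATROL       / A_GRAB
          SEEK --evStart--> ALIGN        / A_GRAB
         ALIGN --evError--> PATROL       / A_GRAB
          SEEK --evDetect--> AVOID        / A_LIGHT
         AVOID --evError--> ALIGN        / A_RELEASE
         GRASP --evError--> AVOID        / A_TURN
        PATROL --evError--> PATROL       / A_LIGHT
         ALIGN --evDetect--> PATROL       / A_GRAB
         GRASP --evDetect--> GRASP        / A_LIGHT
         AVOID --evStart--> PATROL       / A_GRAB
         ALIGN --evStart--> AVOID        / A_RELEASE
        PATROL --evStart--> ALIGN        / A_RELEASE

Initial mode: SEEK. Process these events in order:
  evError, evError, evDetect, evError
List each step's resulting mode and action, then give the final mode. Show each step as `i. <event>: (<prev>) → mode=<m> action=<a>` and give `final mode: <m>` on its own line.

1. evError: (SEEK) → mode=PATROL action=A_TURN
2. evError: (PATROL) → mode=PATROL action=A_LIGHT
3. evDetect: (PATROL) → mode=SEEK action=A_GRAB
4. evError: (SEEK) → mode=PATROL action=A_TURN

final mode: PATROL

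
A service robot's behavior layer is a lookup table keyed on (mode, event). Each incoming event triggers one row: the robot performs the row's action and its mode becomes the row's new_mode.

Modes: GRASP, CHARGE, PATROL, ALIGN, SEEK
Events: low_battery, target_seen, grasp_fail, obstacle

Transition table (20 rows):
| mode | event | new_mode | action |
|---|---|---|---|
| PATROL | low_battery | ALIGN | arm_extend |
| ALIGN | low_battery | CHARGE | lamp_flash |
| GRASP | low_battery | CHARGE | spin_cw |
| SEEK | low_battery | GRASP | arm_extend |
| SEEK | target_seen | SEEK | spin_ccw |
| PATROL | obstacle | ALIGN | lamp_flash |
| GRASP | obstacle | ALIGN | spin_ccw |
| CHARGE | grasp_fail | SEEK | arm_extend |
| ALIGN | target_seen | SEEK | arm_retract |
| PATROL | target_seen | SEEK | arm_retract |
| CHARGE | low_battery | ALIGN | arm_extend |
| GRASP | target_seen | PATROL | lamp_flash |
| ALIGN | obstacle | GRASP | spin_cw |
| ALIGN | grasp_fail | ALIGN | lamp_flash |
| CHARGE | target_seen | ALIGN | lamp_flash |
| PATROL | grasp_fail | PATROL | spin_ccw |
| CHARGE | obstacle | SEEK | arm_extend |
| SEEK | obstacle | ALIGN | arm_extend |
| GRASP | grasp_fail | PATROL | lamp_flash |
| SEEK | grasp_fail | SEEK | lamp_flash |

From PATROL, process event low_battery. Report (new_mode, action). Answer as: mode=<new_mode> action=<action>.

current mode = PATROL; filter table to that mode:
  (PATROL, low_battery) → (ALIGN, arm_extend)  ← event matches
  (PATROL, obstacle) → (ALIGN, lamp_flash)
  (PATROL, target_seen) → (SEEK, arm_retract)
  (PATROL, grasp_fail) → (PATROL, spin_ccw)
event = low_battery selects (ALIGN, arm_extend)

mode=ALIGN action=arm_extend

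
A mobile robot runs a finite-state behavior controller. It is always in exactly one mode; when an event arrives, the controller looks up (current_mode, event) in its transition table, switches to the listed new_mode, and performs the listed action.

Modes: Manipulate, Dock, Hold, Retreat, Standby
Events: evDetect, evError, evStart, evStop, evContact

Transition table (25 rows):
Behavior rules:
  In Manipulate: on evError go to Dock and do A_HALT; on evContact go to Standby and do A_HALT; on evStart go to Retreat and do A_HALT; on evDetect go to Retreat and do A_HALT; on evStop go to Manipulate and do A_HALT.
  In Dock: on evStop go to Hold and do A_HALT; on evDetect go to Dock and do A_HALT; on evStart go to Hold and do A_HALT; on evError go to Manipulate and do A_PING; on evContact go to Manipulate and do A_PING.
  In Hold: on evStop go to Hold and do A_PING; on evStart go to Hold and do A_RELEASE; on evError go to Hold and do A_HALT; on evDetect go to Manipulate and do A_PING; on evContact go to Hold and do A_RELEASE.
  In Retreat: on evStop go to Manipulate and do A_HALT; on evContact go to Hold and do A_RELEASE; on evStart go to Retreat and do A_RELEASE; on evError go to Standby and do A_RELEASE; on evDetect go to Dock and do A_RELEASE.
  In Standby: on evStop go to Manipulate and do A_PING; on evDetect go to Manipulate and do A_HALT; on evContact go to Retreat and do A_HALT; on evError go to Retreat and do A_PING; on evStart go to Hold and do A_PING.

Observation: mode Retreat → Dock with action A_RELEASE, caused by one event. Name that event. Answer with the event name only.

evDetect

try evDetect: (Retreat, evDetect) → (Dock, A_RELEASE)  ← matches
try evError: (Retreat, evError) → (Standby, A_RELEASE)
try evStart: (Retreat, evStart) → (Retreat, A_RELEASE)
try evStop: (Retreat, evStop) → (Manipulate, A_HALT)
try evContact: (Retreat, evContact) → (Hold, A_RELEASE)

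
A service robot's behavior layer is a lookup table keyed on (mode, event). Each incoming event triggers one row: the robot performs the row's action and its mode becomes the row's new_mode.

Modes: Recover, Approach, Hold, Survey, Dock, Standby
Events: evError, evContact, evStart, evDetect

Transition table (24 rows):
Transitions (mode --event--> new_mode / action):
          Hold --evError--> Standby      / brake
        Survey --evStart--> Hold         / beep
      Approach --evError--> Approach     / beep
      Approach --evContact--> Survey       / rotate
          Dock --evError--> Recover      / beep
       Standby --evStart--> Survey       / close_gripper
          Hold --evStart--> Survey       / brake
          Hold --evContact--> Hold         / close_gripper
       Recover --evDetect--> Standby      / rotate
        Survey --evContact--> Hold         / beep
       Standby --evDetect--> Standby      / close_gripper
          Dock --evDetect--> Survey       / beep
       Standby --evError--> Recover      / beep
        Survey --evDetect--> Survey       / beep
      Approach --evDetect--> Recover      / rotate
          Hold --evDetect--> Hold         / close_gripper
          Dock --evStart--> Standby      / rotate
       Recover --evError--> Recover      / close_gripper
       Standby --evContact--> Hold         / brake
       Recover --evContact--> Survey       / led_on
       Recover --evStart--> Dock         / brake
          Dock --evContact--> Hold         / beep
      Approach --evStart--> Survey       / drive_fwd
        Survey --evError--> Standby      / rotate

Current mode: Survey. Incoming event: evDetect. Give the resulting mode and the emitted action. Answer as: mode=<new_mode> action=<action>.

current mode = Survey; filter table to that mode:
  (Survey, evStart) → (Hold, beep)
  (Survey, evContact) → (Hold, beep)
  (Survey, evDetect) → (Survey, beep)  ← event matches
  (Survey, evError) → (Standby, rotate)
event = evDetect selects (Survey, beep)

mode=Survey action=beep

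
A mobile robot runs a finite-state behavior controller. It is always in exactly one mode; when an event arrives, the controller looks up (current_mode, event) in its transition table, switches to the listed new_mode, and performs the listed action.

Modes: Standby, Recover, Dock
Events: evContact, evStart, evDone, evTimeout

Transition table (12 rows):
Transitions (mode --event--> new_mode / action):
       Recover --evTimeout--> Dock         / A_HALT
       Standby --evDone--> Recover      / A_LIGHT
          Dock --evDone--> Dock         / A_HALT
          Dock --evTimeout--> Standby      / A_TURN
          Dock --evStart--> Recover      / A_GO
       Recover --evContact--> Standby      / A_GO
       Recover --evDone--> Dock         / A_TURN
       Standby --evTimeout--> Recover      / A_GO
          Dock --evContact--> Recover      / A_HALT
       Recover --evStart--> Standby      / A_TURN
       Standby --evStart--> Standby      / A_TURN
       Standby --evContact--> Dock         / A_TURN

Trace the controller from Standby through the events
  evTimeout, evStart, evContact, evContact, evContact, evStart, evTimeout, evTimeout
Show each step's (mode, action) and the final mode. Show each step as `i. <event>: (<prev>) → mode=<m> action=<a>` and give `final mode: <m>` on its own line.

final mode: Dock

1. evTimeout: (Standby) → mode=Recover action=A_GO
2. evStart: (Recover) → mode=Standby action=A_TURN
3. evContact: (Standby) → mode=Dock action=A_TURN
4. evContact: (Dock) → mode=Recover action=A_HALT
5. evContact: (Recover) → mode=Standby action=A_GO
6. evStart: (Standby) → mode=Standby action=A_TURN
7. evTimeout: (Standby) → mode=Recover action=A_GO
8. evTimeout: (Recover) → mode=Dock action=A_HALT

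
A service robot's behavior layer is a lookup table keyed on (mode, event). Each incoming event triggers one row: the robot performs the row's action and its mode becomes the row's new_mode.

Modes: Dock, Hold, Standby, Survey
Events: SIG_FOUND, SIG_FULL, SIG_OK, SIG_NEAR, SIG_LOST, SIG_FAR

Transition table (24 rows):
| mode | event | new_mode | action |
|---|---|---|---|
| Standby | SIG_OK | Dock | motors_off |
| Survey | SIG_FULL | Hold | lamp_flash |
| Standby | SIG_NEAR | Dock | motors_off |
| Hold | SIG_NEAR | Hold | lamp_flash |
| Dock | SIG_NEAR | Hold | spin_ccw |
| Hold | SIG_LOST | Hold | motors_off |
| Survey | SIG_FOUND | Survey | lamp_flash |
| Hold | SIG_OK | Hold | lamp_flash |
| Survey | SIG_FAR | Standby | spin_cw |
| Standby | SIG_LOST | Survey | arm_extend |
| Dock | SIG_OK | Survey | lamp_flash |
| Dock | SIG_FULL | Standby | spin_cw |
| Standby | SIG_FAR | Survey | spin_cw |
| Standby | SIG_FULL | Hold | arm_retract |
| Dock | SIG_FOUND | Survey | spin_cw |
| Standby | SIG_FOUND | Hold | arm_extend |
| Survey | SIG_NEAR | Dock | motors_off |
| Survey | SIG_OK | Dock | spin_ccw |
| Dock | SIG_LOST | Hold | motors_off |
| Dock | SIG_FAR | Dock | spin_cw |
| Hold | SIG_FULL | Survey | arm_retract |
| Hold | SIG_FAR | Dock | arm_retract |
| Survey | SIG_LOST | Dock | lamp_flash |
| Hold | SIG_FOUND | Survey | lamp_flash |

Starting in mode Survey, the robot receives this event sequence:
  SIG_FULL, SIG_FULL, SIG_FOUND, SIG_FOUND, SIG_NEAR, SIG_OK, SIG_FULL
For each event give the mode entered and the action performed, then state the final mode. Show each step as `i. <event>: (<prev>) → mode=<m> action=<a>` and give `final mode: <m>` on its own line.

final mode: Hold

1. SIG_FULL: (Survey) → mode=Hold action=lamp_flash
2. SIG_FULL: (Hold) → mode=Survey action=arm_retract
3. SIG_FOUND: (Survey) → mode=Survey action=lamp_flash
4. SIG_FOUND: (Survey) → mode=Survey action=lamp_flash
5. SIG_NEAR: (Survey) → mode=Dock action=motors_off
6. SIG_OK: (Dock) → mode=Survey action=lamp_flash
7. SIG_FULL: (Survey) → mode=Hold action=lamp_flash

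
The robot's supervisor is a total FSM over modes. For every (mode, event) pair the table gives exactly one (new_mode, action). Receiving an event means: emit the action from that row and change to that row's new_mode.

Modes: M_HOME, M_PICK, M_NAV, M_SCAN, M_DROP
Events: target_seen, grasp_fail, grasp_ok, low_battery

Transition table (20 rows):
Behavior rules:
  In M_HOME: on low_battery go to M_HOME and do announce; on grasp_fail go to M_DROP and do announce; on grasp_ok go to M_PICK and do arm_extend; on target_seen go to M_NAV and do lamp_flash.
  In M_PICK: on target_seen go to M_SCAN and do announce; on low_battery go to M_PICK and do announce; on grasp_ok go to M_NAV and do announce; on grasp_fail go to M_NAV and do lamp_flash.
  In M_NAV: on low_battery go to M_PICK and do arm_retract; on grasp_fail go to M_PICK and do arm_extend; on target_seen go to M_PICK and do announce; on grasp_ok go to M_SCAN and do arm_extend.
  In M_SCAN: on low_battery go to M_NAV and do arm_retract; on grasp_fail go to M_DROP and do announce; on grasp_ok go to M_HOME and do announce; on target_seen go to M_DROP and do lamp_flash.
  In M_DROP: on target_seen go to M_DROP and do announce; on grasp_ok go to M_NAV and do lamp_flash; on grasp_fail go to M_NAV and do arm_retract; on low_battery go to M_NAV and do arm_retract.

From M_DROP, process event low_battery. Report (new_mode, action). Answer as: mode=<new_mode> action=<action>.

mode=M_NAV action=arm_retract

current mode = M_DROP; filter table to that mode:
  (M_DROP, target_seen) → (M_DROP, announce)
  (M_DROP, grasp_ok) → (M_NAV, lamp_flash)
  (M_DROP, grasp_fail) → (M_NAV, arm_retract)
  (M_DROP, low_battery) → (M_NAV, arm_retract)  ← event matches
event = low_battery selects (M_NAV, arm_retract)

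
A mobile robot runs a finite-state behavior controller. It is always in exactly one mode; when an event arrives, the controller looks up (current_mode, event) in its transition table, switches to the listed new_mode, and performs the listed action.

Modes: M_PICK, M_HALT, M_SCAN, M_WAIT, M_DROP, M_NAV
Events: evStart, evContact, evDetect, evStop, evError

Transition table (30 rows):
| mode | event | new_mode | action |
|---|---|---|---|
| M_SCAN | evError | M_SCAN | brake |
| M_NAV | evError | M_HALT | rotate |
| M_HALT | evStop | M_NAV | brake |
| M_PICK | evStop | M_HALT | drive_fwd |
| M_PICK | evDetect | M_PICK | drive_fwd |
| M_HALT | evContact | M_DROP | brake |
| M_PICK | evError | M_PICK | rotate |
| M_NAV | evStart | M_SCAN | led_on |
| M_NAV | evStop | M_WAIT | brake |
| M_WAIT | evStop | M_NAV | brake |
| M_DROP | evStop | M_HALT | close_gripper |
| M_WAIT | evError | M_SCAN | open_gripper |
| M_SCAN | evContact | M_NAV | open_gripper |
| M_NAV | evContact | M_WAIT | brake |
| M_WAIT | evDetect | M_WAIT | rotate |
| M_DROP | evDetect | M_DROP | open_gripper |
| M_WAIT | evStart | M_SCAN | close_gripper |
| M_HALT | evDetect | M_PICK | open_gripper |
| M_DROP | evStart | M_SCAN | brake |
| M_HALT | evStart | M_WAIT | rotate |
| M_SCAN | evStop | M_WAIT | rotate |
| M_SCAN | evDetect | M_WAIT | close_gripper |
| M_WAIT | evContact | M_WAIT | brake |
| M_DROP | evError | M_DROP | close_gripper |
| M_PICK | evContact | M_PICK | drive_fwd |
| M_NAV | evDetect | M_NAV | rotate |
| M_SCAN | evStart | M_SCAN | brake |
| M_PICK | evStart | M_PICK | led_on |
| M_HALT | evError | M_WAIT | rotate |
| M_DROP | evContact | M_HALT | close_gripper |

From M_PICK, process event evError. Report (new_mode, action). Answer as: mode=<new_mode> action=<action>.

mode=M_PICK action=rotate

current mode = M_PICK; filter table to that mode:
  (M_PICK, evStop) → (M_HALT, drive_fwd)
  (M_PICK, evDetect) → (M_PICK, drive_fwd)
  (M_PICK, evError) → (M_PICK, rotate)  ← event matches
  (M_PICK, evContact) → (M_PICK, drive_fwd)
  (M_PICK, evStart) → (M_PICK, led_on)
event = evError selects (M_PICK, rotate)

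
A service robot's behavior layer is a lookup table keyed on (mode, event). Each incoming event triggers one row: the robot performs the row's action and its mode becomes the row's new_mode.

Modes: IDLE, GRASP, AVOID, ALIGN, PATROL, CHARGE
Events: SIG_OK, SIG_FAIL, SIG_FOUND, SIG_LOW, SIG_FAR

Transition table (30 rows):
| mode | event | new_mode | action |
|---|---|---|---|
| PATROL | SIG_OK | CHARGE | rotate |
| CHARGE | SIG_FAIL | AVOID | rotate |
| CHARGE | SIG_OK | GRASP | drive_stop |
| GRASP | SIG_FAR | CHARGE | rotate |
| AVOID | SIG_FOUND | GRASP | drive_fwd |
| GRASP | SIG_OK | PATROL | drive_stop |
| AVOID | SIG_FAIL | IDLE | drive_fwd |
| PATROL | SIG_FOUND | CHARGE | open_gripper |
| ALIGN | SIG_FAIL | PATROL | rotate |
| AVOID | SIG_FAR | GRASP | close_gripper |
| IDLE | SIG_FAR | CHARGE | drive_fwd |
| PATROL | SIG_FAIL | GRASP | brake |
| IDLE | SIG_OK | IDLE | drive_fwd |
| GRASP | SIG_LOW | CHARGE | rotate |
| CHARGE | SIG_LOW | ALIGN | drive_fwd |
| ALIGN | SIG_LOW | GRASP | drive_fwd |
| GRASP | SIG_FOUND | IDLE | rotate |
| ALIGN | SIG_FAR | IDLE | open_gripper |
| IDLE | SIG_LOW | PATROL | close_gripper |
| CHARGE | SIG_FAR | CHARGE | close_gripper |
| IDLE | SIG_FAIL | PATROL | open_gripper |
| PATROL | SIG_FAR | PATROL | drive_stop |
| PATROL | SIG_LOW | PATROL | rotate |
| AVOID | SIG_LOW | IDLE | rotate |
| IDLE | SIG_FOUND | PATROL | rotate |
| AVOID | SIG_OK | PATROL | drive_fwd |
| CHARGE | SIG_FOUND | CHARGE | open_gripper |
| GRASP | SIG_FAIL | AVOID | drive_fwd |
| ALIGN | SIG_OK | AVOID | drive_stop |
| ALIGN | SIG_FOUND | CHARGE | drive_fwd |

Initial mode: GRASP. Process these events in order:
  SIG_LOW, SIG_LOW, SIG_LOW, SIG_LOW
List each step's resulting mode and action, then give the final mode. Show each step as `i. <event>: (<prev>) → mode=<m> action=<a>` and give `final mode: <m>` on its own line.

final mode: CHARGE

1. SIG_LOW: (GRASP) → mode=CHARGE action=rotate
2. SIG_LOW: (CHARGE) → mode=ALIGN action=drive_fwd
3. SIG_LOW: (ALIGN) → mode=GRASP action=drive_fwd
4. SIG_LOW: (GRASP) → mode=CHARGE action=rotate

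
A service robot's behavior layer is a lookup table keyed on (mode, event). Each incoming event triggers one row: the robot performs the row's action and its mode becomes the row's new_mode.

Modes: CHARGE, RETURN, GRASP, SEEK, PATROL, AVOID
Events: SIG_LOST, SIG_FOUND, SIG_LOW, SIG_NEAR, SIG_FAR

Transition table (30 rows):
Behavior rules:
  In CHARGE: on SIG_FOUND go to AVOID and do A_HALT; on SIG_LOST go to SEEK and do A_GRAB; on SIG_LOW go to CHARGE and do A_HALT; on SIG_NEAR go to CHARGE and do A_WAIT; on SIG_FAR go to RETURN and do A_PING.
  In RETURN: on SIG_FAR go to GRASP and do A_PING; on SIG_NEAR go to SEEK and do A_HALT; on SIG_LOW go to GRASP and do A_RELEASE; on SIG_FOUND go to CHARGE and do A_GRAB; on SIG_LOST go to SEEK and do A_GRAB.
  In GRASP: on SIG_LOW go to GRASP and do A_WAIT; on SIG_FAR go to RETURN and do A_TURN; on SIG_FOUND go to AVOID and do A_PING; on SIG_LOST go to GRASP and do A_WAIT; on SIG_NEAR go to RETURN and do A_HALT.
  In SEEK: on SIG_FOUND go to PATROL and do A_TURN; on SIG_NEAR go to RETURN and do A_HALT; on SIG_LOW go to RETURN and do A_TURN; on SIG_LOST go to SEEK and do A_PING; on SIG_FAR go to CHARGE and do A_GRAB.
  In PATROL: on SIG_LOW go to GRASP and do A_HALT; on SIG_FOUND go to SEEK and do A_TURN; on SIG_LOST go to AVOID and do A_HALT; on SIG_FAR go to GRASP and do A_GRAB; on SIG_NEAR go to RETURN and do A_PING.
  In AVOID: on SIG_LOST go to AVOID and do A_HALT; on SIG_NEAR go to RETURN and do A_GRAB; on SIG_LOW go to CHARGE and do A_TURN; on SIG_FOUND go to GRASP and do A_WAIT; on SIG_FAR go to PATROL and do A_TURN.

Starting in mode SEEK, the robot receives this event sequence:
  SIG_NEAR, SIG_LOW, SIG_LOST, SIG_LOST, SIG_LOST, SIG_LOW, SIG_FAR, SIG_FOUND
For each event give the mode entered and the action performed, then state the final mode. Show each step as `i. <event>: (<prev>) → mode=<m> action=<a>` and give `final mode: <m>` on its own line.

final mode: CHARGE

1. SIG_NEAR: (SEEK) → mode=RETURN action=A_HALT
2. SIG_LOW: (RETURN) → mode=GRASP action=A_RELEASE
3. SIG_LOST: (GRASP) → mode=GRASP action=A_WAIT
4. SIG_LOST: (GRASP) → mode=GRASP action=A_WAIT
5. SIG_LOST: (GRASP) → mode=GRASP action=A_WAIT
6. SIG_LOW: (GRASP) → mode=GRASP action=A_WAIT
7. SIG_FAR: (GRASP) → mode=RETURN action=A_TURN
8. SIG_FOUND: (RETURN) → mode=CHARGE action=A_GRAB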